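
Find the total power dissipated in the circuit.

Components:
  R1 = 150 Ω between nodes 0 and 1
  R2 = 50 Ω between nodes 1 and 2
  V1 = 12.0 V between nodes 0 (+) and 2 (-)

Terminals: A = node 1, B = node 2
Nodal analysis, taking node 2 as the 0 V reference.
Source V1 fixes V_0 = 12 V.
KCL at each unknown node (sum of currents leaving = 0; resistances in Ω):
  Node 1: (V_1 - 12)/150 + (V_1 - 0)/50 = 0
Collecting terms: 0.02667 × V_1 = 0.08  =>  V_1 = 3 V
Power in each resistor, P = (ΔV)²/R:
  P_R1 = (12 - 3)²/150 = 0.54 W
  P_R2 = (3 - 0)²/50 = 0.18 W
P_total = P_R1 + P_R2 = 0.72 W

Final answer: 0.72 W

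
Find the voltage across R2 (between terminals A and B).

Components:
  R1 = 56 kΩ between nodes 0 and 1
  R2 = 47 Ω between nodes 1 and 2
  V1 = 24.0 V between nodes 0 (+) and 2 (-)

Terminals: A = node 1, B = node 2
R1 and R2 are in series across V1 (node 0 → node 1 → node 2), and the output A–B is taken across R2, so this is a voltage divider.
Series current: I = V1/(R1 + R2) = 24/(56000 + 47) = 24/56050 = 0.0004282 A
V_R2 = I × R2 = V1 × R2/(R1 + R2) = 24 × 47/56050 = 0.02013 V

Final answer: 0.02013 V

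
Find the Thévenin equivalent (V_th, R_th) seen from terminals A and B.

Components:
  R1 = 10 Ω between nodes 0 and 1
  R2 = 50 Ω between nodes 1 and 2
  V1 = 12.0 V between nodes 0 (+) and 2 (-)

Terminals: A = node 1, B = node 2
Step 1 — V_th is the open-circuit voltage V_A - V_B (nothing connected across the terminals).
Nodal analysis, taking node 2 as the 0 V reference.
Source V1 fixes V_0 = 12 V.
KCL at each unknown node (sum of currents leaving = 0; resistances in Ω):
  Node 1: (V_1 - 12)/10 + (V_1 - 0)/50 = 0
Collecting terms: 0.12 × V_1 = 1.2  =>  V_1 = 10 V
V_th = V_1 - V_2 = 10 - 0 = 10 V
Step 2 — R_th: zero the source — replace V1 by a short circuit (node 2 merges into node 0) — and find the resistance seen between A (node 1) and B (node 0).
Reduce the network between node 1 (A) and node 0 (B) by series/parallel combination:
  Rp1 = R1 ‖ R2 (parallel, both between nodes 0 and 1) = 1/(1/10 + 1/50) = 8.333 Ω
R_th = 8.333 Ω

Final answer: V_th = 10 V, R_th = 8.333 Ω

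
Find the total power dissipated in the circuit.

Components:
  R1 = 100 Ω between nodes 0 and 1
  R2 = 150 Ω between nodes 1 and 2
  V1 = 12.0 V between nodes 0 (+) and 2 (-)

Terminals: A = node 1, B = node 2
Nodal analysis, taking node 2 as the 0 V reference.
Source V1 fixes V_0 = 12 V.
KCL at each unknown node (sum of currents leaving = 0; resistances in Ω):
  Node 1: (V_1 - 12)/100 + (V_1 - 0)/150 = 0
Collecting terms: 0.01667 × V_1 = 0.12  =>  V_1 = 7.2 V
Power in each resistor, P = (ΔV)²/R:
  P_R1 = (12 - 7.2)²/100 = 0.2304 W
  P_R2 = (7.2 - 0)²/150 = 0.3456 W
P_total = P_R1 + P_R2 = 0.576 W

Final answer: 0.576 W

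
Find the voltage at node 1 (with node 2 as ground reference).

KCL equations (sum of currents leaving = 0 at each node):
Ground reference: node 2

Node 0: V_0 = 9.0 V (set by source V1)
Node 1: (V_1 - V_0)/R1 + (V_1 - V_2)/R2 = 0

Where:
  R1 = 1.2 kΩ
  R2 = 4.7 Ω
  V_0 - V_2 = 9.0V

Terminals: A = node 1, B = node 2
Nodal analysis, taking node 2 as the 0 V reference.
Source V1 fixes V_0 = 9 V.
KCL at each unknown node (sum of currents leaving = 0; resistances in Ω):
  Node 1: (V_1 - 9)/1200 + (V_1 - 0)/4.7 = 0
Collecting terms: 0.2136 × V_1 = 0.0075  =>  V_1 = 0.03511 V
The requested potential is V_1 = 0.03511 V.

Final answer: V_1 = 0.03511 V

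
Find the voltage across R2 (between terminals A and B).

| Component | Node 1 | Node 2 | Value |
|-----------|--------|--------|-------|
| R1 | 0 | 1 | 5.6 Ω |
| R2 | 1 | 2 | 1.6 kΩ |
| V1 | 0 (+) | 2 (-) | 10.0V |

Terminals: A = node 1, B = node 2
R1 and R2 are in series across V1 (node 0 → node 1 → node 2), and the output A–B is taken across R2, so this is a voltage divider.
Series current: I = V1/(R1 + R2) = 10/(5.6 + 1600) = 10/1606 = 0.006228 A
V_R2 = I × R2 = V1 × R2/(R1 + R2) = 10 × 1600/1606 = 9.965 V

Final answer: 9.965 V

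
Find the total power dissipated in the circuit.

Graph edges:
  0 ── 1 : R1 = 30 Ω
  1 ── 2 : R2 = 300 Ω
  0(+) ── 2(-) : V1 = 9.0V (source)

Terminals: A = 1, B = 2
Nodal analysis, taking node 2 as the 0 V reference.
Source V1 fixes V_0 = 9 V.
KCL at each unknown node (sum of currents leaving = 0; resistances in Ω):
  Node 1: (V_1 - 9)/30 + (V_1 - 0)/300 = 0
Collecting terms: 0.03667 × V_1 = 0.3  =>  V_1 = 8.182 V
Power in each resistor, P = (ΔV)²/R:
  P_R1 = (9 - 8.182)²/30 = 0.02231 W
  P_R2 = (8.182 - 0)²/300 = 0.2231 W
P_total = P_R1 + P_R2 = 0.2455 W

Final answer: 0.2455 W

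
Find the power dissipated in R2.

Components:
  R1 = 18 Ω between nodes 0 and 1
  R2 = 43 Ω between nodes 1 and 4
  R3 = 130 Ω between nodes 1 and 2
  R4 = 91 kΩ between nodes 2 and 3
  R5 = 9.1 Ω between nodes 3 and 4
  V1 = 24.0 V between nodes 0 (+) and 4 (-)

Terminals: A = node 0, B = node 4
Nodal analysis, taking node 4 as the 0 V reference.
Source V1 fixes V_0 = 24 V.
KCL at each unknown node (sum of currents leaving = 0; resistances in Ω):
  Node 1: (V_1 - 24)/18 + (V_1 - 0)/43 + (V_1 - V_2)/130 = 0
  Node 2: (V_2 - V_1)/130 + (V_2 - V_3)/91000 = 0
  Node 3: (V_3 - V_2)/91000 + (V_3 - 0)/9.1 = 0
Collecting terms (coefficients in siemens):
  0.0865·V_1 - 0.007692·V_2 = 1.333
  0.007703·V_2 - 0.007692·V_1 - 0.00001099·V_3 = 0
  0.1099·V_3 - 0.00001099·V_2 = 0
Solving these 3 simultaneous equations (Gaussian elimination) gives:
  V_1 = 16.92 V, V_2 = 16.89 V, V_3 = 0.001689 V
I_R2 = (V_1 - V_4)/R2 = (16.92 - 0)/43 = 0.3934 A
P_R2 = I_R2² × R2 = (0.3934)² × 43 = 6.654 W

Final answer: 6.654 W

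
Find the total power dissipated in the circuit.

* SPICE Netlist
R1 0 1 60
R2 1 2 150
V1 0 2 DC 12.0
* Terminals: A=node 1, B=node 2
Nodal analysis, taking node 2 as the 0 V reference.
Source V1 fixes V_0 = 12 V.
KCL at each unknown node (sum of currents leaving = 0; resistances in Ω):
  Node 1: (V_1 - 12)/60 + (V_1 - 0)/150 = 0
Collecting terms: 0.02333 × V_1 = 0.2  =>  V_1 = 8.571 V
Power in each resistor, P = (ΔV)²/R:
  P_R1 = (12 - 8.571)²/60 = 0.1959 W
  P_R2 = (8.571 - 0)²/150 = 0.4898 W
P_total = P_R1 + P_R2 = 0.6857 W

Final answer: 0.6857 W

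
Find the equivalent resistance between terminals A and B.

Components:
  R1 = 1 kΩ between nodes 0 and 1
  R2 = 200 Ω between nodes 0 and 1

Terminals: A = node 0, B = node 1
Reduce the network between node 0 (A) and node 1 (B) by series/parallel combination:
  Rp1 = R1 ‖ R2 (parallel, both between nodes 0 and 1) = 1/(1/1000 + 1/200) = 166.7 Ω
R_eq = 166.7 Ω

Final answer: 166.7 Ω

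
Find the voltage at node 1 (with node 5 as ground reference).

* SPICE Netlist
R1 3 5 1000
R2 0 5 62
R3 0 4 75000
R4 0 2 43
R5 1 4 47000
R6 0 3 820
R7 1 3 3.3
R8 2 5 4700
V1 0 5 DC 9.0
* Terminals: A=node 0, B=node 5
Nodal analysis, taking node 5 as the 0 V reference.
Source V1 fixes V_0 = 9 V.
KCL at each unknown node (sum of currents leaving = 0; resistances in Ω):
  Node 1: (V_1 - V_4)/47000 + (V_1 - V_3)/3.3 = 0
  Node 2: (V_2 - 9)/43 + (V_2 - 0)/4700 = 0
  Node 3: (V_3 - 0)/1000 + (V_3 - 9)/820 + (V_3 - V_1)/3.3 = 0
  Node 4: (V_4 - 9)/75000 + (V_4 - V_1)/47000 = 0
Collecting terms (coefficients in siemens):
  0.3031·V_1 - 0.303·V_3 - 0.00002128·V_4 = 0
  0.02347·V_2 = 0.2093
  0.3052·V_3 - 0.303·V_1 = 0.01098
  0.00003461·V_4 - 0.00002128·V_1 = 0.00012
Solving these 4 simultaneous equations (Gaussian elimination) gives:
  V_1 = 4.96 V, V_2 = 8.918 V, V_3 = 4.96 V, V_4 = 6.516 V
The requested potential is V_1 = 4.96 V.

Final answer: V_1 = 4.96 V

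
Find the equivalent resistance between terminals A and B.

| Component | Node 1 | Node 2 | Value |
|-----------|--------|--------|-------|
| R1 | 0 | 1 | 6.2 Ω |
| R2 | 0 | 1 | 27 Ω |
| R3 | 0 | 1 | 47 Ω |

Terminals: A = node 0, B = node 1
Reduce the network between node 0 (A) and node 1 (B) by series/parallel combination:
  Rp1 = R1 ‖ R2 ‖ R3 (parallel, all between nodes 0 and 1) = 1/(1/6.2 + 1/27 + 1/47) = 4.554 Ω
R_eq = 4.554 Ω

Final answer: 4.554 Ω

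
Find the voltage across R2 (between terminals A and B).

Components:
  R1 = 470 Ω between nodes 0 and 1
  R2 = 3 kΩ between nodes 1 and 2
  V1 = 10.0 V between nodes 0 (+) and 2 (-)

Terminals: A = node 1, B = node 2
R1 and R2 are in series across V1 (node 0 → node 1 → node 2), and the output A–B is taken across R2, so this is a voltage divider.
Series current: I = V1/(R1 + R2) = 10/(470 + 3000) = 10/3470 = 0.002882 A
V_R2 = I × R2 = V1 × R2/(R1 + R2) = 10 × 3000/3470 = 8.646 V

Final answer: 8.646 V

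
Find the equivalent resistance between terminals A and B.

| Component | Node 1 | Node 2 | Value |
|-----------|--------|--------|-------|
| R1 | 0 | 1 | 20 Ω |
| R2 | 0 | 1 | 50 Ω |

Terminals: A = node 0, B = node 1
Reduce the network between node 0 (A) and node 1 (B) by series/parallel combination:
  Rp1 = R1 ‖ R2 (parallel, both between nodes 0 and 1) = 1/(1/20 + 1/50) = 14.29 Ω
R_eq = 14.29 Ω

Final answer: 14.29 Ω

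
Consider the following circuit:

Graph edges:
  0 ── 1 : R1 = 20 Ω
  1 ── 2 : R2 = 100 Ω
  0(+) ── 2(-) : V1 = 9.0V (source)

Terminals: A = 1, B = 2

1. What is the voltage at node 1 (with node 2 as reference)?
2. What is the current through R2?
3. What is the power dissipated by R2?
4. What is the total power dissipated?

Nodal analysis, taking node 2 as the 0 V reference.
Source V1 fixes V_0 = 9 V.
KCL at each unknown node (sum of currents leaving = 0; resistances in Ω):
  Node 1: (V_1 - 9)/20 + (V_1 - 0)/100 = 0
Collecting terms: 0.06 × V_1 = 0.45  =>  V_1 = 7.5 V
Part 1:
  Read off the nodal solution: V_1 = 7.5 V
Part 2:
  I_R2 = (V_1 - V_2)/R2 = (7.5 - 0)/100 = 0.075 A
  Magnitude: I_R2 = 0.075 A
Part 3:
  I_R2 = (V_1 - V_2)/R2 = (7.5 - 0)/100 = 0.075 A
  P_R2 = I_R2² × R2 = (0.075)² × 100 = 0.5625 W
Part 4:
  Power in each resistor, P = (ΔV)²/R:
    P_R1 = (9 - 7.5)²/20 = 0.1125 W
    P_R2 = (7.5 - 0)²/100 = 0.5625 W
  P_total = P_R1 + P_R2 = 0.675 W

Final answers:
1. V_1 = 7.5 V
2. I_R2 = 0.075 A
3. P_R2 = 0.5625 W
4. P_total = 0.675 W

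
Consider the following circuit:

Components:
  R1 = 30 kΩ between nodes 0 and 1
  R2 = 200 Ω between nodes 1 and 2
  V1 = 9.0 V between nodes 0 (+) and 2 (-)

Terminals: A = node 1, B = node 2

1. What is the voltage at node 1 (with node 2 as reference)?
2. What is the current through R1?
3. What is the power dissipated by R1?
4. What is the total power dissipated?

Nodal analysis, taking node 2 as the 0 V reference.
Source V1 fixes V_0 = 9 V.
KCL at each unknown node (sum of currents leaving = 0; resistances in Ω):
  Node 1: (V_1 - 9)/30000 + (V_1 - 0)/200 = 0
Collecting terms: 0.005033 × V_1 = 0.0003  =>  V_1 = 0.0596 V
Part 1:
  Read off the nodal solution: V_1 = 0.0596 V
Part 2:
  I_R1 = (V_0 - V_1)/R1 = (9 - 0.0596)/30000 = 0.000298 A
  Magnitude: I_R1 = 0.000298 A
Part 3:
  I_R1 = (V_0 - V_1)/R1 = (9 - 0.0596)/30000 = 0.000298 A
  P_R1 = I_R1² × R1 = (0.000298)² × 30000 = 0.002664 W
Part 4:
  Power in each resistor, P = (ΔV)²/R:
    P_R1 = (9 - 0.0596)²/30000 = 0.002664 W
    P_R2 = (0.0596 - 0)²/200 = 0.00001776 W
  P_total = P_R1 + P_R2 = 0.002682 W

Final answers:
1. V_1 = 0.0596 V
2. I_R1 = 0.000298 A
3. P_R1 = 0.002664 W
4. P_total = 0.002682 W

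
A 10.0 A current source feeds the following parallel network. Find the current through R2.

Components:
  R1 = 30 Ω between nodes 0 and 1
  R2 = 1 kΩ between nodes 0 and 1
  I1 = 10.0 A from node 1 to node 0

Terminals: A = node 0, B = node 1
All resistors sit directly between nodes 0 and 1, so they are in parallel and share one voltage V; the full source current 10 A splits among them.
1/R_par = 1/30 + 1/1000 = 0.03433 S  =>  R_par = 29.13 Ω
V = I × R_par = 10 × 29.13 = 291.3 V
I_R2 = V/R2 = 291.3/1000 = 0.2913 A

Final answer: 0.2913 A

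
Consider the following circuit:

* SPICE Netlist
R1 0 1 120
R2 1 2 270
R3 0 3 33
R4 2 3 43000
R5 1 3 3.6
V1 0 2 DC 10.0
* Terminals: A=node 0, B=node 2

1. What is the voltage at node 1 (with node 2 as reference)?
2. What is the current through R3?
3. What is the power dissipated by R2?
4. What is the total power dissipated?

Nodal analysis, taking node 2 as the 0 V reference.
Source V1 fixes V_0 = 10 V.
KCL at each unknown node (sum of currents leaving = 0; resistances in Ω):
  Node 1: (V_1 - 10)/120 + (V_1 - 0)/270 + (V_1 - V_3)/3.6 = 0
  Node 3: (V_3 - 10)/33 + (V_3 - 0)/43000 + (V_3 - V_1)/3.6 = 0
Collecting terms (coefficients in siemens):
  0.2898·V_1 - 0.2778·V_3 = 0.08333
  0.3081·V_3 - 0.2778·V_1 = 0.303
Determinant D = (0.2898)(0.3081) - (-0.2778)(-0.2778) = 0.01213
V_1 = [(0.08333)(0.3081) - (-0.2778)(0.303)]/D = 9.054 V
V_3 = [(0.2898)(0.303) - (0.08333)(-0.2778)]/D = 9.146 V
Part 1:
  Read off the nodal solution: V_1 = 9.054 V
Part 2:
  I_R3 = (V_0 - V_3)/R3 = (10 - 9.146)/33 = 0.02586 A
  Magnitude: I_R3 = 0.02586 A
Part 3:
  I_R2 = (V_1 - V_2)/R2 = (9.054 - 0)/270 = 0.03353 A
  P_R2 = I_R2² × R2 = (0.03353)² × 270 = 0.3036 W
Part 4:
  Power in each resistor, P = (ΔV)²/R:
    P_R1 = (10 - 9.054)²/120 = 0.007456 W
    P_R2 = (9.054 - 0)²/270 = 0.3036 W
    P_R3 = (10 - 9.146)²/33 = 0.02208 W
    P_R4 = (0 - 9.146)²/43000 = 0.001946 W
    P_R5 = (9.054 - 9.146)²/3.6 = 0.002369 W
  P_total = P_R1 + P_R2 + P_R3 + P_R4 + P_R5 = 0.3375 W

Final answers:
1. V_1 = 9.054 V
2. I_R3 = 0.02586 A
3. P_R2 = 0.3036 W
4. P_total = 0.3375 W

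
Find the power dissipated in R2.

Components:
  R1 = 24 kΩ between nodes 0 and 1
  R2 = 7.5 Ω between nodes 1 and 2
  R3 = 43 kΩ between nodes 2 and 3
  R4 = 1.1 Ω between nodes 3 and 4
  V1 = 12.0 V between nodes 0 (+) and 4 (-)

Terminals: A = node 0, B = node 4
Nodal analysis, taking node 4 as the 0 V reference.
Source V1 fixes V_0 = 12 V.
KCL at each unknown node (sum of currents leaving = 0; resistances in Ω):
  Node 1: (V_1 - 12)/24000 + (V_1 - V_2)/7.5 = 0
  Node 2: (V_2 - V_1)/7.5 + (V_2 - V_3)/43000 = 0
  Node 3: (V_3 - V_2)/43000 + (V_3 - 0)/1.1 = 0
Collecting terms (coefficients in siemens):
  0.1334·V_1 - 0.1333·V_2 = 0.0005
  0.1334·V_2 - 0.1333·V_1 - 0.00002326·V_3 = 0
  0.9091·V_3 - 0.00002326·V_2 = 0
Solving these 3 simultaneous equations (Gaussian elimination) gives:
  V_1 = 7.702 V, V_2 = 7.701 V, V_3 = 0.000197 V
I_R2 = (V_1 - V_2)/R2 = (7.702 - 7.701)/7.5 = 0.0001791 A
P_R2 = I_R2² × R2 = (0.0001791)² × 7.5 = 0.0000002405 W

Final answer: 2.405e-07 W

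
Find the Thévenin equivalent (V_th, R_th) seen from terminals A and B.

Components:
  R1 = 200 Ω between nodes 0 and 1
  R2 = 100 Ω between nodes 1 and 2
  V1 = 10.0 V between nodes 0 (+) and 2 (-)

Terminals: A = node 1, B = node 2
Step 1 — V_th is the open-circuit voltage V_A - V_B (nothing connected across the terminals).
Nodal analysis, taking node 2 as the 0 V reference.
Source V1 fixes V_0 = 10 V.
KCL at each unknown node (sum of currents leaving = 0; resistances in Ω):
  Node 1: (V_1 - 10)/200 + (V_1 - 0)/100 = 0
Collecting terms: 0.015 × V_1 = 0.05  =>  V_1 = 3.333 V
V_th = V_1 - V_2 = 3.333 - 0 = 3.333 V
Step 2 — R_th: zero the source — replace V1 by a short circuit (node 2 merges into node 0) — and find the resistance seen between A (node 1) and B (node 0).
Reduce the network between node 1 (A) and node 0 (B) by series/parallel combination:
  Rp1 = R1 ‖ R2 (parallel, both between nodes 0 and 1) = 1/(1/200 + 1/100) = 66.67 Ω
R_th = 66.67 Ω

Final answer: V_th = 3.333 V, R_th = 66.67 Ω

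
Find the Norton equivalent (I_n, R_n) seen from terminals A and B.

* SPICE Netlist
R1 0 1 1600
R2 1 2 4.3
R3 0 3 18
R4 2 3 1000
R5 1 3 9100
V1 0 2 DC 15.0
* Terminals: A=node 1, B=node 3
Find the Thévenin equivalent first; then I_n = V_th/R_th and R_n = R_th.
Step 1 — V_th is the open-circuit voltage V_A - V_B (nothing connected across the terminals).
Nodal analysis, taking node 2 as the 0 V reference.
Source V1 fixes V_0 = 15 V.
KCL at each unknown node (sum of currents leaving = 0; resistances in Ω):
  Node 1: (V_1 - 15)/1600 + (V_1 - 0)/4.3 + (V_1 - V_3)/9100 = 0
  Node 3: (V_3 - 15)/18 + (V_3 - 0)/1000 + (V_3 - V_1)/9100 = 0
Collecting terms (coefficients in siemens):
  0.2333·V_1 - 0.0001099·V_3 = 0.009375
  0.05667·V_3 - 0.0001099·V_1 = 0.8333
Determinant D = (0.2333)(0.05667) - (-0.0001099)(-0.0001099) = 0.01322
V_1 = [(0.009375)(0.05667) - (-0.0001099)(0.8333)]/D = 0.04711 V
V_3 = [(0.2333)(0.8333) - (0.009375)(-0.0001099)]/D = 14.71 V
V_th = V_1 - V_3 = 0.04711 - 14.71 = -14.66 V
Step 2 — R_th: zero the source — replace V1 by a short circuit (node 2 merges into node 0) — and find the resistance seen between A (node 1) and B (node 3).
Reduce the network between node 1 (A) and node 3 (B) by series/parallel combination:
  Rp1 = R1 ‖ R2 (parallel, both between nodes 0 and 1) = 1/(1/1600 + 1/4.3) = 4.288 Ω
  Rp2 = R3 ‖ R4 (parallel, both between nodes 0 and 3) = 1/(1/18 + 1/1000) = 17.68 Ω
  Rs1 = Rp1 + Rp2 (series, joined only at node 0) = 4.288 + 17.68 = 21.97 Ω
  Rp3 = R5 ‖ Rs1 (parallel, both between nodes 1 and 3) = 1/(1/9100 + 1/21.97) = 21.92 Ω
R_th = 21.92 Ω
I_n = V_th/R_th = -14.66/21.92 = -0.6688 A, and R_n = R_th = 21.92 Ω

Final answer: I_n = -0.6688 A, R_n = 21.92 Ω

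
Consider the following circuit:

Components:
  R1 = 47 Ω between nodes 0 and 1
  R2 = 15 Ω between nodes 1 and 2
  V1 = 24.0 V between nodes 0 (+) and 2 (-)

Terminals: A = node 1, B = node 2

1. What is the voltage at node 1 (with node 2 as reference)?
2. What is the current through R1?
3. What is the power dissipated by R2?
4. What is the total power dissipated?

Nodal analysis, taking node 2 as the 0 V reference.
Source V1 fixes V_0 = 24 V.
KCL at each unknown node (sum of currents leaving = 0; resistances in Ω):
  Node 1: (V_1 - 24)/47 + (V_1 - 0)/15 = 0
Collecting terms: 0.08794 × V_1 = 0.5106  =>  V_1 = 5.806 V
Part 1:
  Read off the nodal solution: V_1 = 5.806 V
Part 2:
  I_R1 = (V_0 - V_1)/R1 = (24 - 5.806)/47 = 0.3871 A
  Magnitude: I_R1 = 0.3871 A
Part 3:
  I_R2 = (V_1 - V_2)/R2 = (5.806 - 0)/15 = 0.3871 A
  P_R2 = I_R2² × R2 = (0.3871)² × 15 = 2.248 W
Part 4:
  Power in each resistor, P = (ΔV)²/R:
    P_R1 = (24 - 5.806)²/47 = 7.043 W
    P_R2 = (5.806 - 0)²/15 = 2.248 W
  P_total = P_R1 + P_R2 = 9.29 W

Final answers:
1. V_1 = 5.806 V
2. I_R1 = 0.3871 A
3. P_R2 = 2.248 W
4. P_total = 9.29 W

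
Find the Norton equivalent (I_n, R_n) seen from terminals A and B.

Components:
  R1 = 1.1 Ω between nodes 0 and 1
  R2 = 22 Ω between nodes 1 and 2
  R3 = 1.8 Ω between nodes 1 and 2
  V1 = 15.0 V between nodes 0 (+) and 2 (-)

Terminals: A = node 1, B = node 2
Find the Thévenin equivalent first; then I_n = V_th/R_th and R_n = R_th.
Step 1 — V_th is the open-circuit voltage V_A - V_B (nothing connected across the terminals).
Nodal analysis, taking node 2 as the 0 V reference.
Source V1 fixes V_0 = 15 V.
KCL at each unknown node (sum of currents leaving = 0; resistances in Ω):
  Node 1: (V_1 - 15)/1.1 + (V_1 - 0)/22 + (V_1 - 0)/1.8 = 0
Collecting terms: 1.51 × V_1 = 13.64  =>  V_1 = 9.03 V
V_th = V_1 - V_2 = 9.03 - 0 = 9.03 V
Step 2 — R_th: zero the source — replace V1 by a short circuit (node 2 merges into node 0) — and find the resistance seen between A (node 1) and B (node 0).
Reduce the network between node 1 (A) and node 0 (B) by series/parallel combination:
  Rp1 = R1 ‖ R2 ‖ R3 (parallel, all between nodes 0 and 1) = 1/(1/1.1 + 1/22 + 1/1.8) = 0.6622 Ω
R_th = 0.6622 Ω
I_n = V_th/R_th = 9.03/0.6622 = 13.64 A, and R_n = R_th = 0.6622 Ω

Final answer: I_n = 13.64 A, R_n = 0.6622 Ω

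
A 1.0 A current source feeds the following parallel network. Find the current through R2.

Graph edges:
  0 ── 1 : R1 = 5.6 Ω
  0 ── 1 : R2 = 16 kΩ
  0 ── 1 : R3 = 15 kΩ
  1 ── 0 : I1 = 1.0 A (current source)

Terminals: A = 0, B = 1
All resistors sit directly between nodes 0 and 1, so they are in parallel and share one voltage V; the full source current 1 A splits among them.
1/R_par = 1/5.6 + 1/16000 + 1/15000 = 0.1787 S  =>  R_par = 5.596 Ω
V = I × R_par = 1 × 5.596 = 5.596 V
I_R2 = V/R2 = 5.596/16000 = 0.0003497 A

Final answer: 0.0003497 A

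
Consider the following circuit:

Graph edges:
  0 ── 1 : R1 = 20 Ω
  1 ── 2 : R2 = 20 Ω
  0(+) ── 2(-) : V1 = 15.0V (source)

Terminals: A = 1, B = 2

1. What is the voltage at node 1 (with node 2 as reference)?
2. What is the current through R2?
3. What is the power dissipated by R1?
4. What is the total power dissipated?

Nodal analysis, taking node 2 as the 0 V reference.
Source V1 fixes V_0 = 15 V.
KCL at each unknown node (sum of currents leaving = 0; resistances in Ω):
  Node 1: (V_1 - 15)/20 + (V_1 - 0)/20 = 0
Collecting terms: 0.1 × V_1 = 0.75  =>  V_1 = 7.5 V
Part 1:
  Read off the nodal solution: V_1 = 7.5 V
Part 2:
  I_R2 = (V_1 - V_2)/R2 = (7.5 - 0)/20 = 0.375 A
  Magnitude: I_R2 = 0.375 A
Part 3:
  I_R1 = (V_0 - V_1)/R1 = (15 - 7.5)/20 = 0.375 A
  P_R1 = I_R1² × R1 = (0.375)² × 20 = 2.812 W
Part 4:
  Power in each resistor, P = (ΔV)²/R:
    P_R1 = (15 - 7.5)²/20 = 2.812 W
    P_R2 = (7.5 - 0)²/20 = 2.812 W
  P_total = P_R1 + P_R2 = 5.625 W

Final answers:
1. V_1 = 7.5 V
2. I_R2 = 0.375 A
3. P_R1 = 2.812 W
4. P_total = 5.625 W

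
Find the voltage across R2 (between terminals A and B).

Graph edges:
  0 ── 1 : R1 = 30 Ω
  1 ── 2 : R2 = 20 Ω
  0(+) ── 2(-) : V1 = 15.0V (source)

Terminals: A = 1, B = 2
R1 and R2 are in series across V1 (node 0 → node 1 → node 2), and the output A–B is taken across R2, so this is a voltage divider.
Series current: I = V1/(R1 + R2) = 15/(30 + 20) = 15/50 = 0.3 A
V_R2 = I × R2 = V1 × R2/(R1 + R2) = 15 × 20/50 = 6 V

Final answer: 6 V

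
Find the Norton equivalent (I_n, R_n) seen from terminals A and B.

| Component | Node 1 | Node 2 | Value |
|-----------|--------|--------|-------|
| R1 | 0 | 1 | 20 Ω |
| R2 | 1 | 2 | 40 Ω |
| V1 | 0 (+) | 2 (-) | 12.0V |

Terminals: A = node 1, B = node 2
Find the Thévenin equivalent first; then I_n = V_th/R_th and R_n = R_th.
Step 1 — V_th is the open-circuit voltage V_A - V_B (nothing connected across the terminals).
Nodal analysis, taking node 2 as the 0 V reference.
Source V1 fixes V_0 = 12 V.
KCL at each unknown node (sum of currents leaving = 0; resistances in Ω):
  Node 1: (V_1 - 12)/20 + (V_1 - 0)/40 = 0
Collecting terms: 0.075 × V_1 = 0.6  =>  V_1 = 8 V
V_th = V_1 - V_2 = 8 - 0 = 8 V
Step 2 — R_th: zero the source — replace V1 by a short circuit (node 2 merges into node 0) — and find the resistance seen between A (node 1) and B (node 0).
Reduce the network between node 1 (A) and node 0 (B) by series/parallel combination:
  Rp1 = R1 ‖ R2 (parallel, both between nodes 0 and 1) = 1/(1/20 + 1/40) = 13.33 Ω
R_th = 13.33 Ω
I_n = V_th/R_th = 8/13.33 = 0.6 A, and R_n = R_th = 13.33 Ω

Final answer: I_n = 0.6 A, R_n = 13.33 Ω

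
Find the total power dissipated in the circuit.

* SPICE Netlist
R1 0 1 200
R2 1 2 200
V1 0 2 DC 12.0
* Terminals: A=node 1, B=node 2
Nodal analysis, taking node 2 as the 0 V reference.
Source V1 fixes V_0 = 12 V.
KCL at each unknown node (sum of currents leaving = 0; resistances in Ω):
  Node 1: (V_1 - 12)/200 + (V_1 - 0)/200 = 0
Collecting terms: 0.01 × V_1 = 0.06  =>  V_1 = 6 V
Power in each resistor, P = (ΔV)²/R:
  P_R1 = (12 - 6)²/200 = 0.18 W
  P_R2 = (6 - 0)²/200 = 0.18 W
P_total = P_R1 + P_R2 = 0.36 W

Final answer: 0.36 W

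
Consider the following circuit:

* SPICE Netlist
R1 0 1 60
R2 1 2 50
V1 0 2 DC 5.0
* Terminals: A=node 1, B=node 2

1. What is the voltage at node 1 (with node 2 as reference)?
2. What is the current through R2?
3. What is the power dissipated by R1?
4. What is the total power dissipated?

Nodal analysis, taking node 2 as the 0 V reference.
Source V1 fixes V_0 = 5 V.
KCL at each unknown node (sum of currents leaving = 0; resistances in Ω):
  Node 1: (V_1 - 5)/60 + (V_1 - 0)/50 = 0
Collecting terms: 0.03667 × V_1 = 0.08333  =>  V_1 = 2.273 V
Part 1:
  Read off the nodal solution: V_1 = 2.273 V
Part 2:
  I_R2 = (V_1 - V_2)/R2 = (2.273 - 0)/50 = 0.04545 A
  Magnitude: I_R2 = 0.04545 A
Part 3:
  I_R1 = (V_0 - V_1)/R1 = (5 - 2.273)/60 = 0.04545 A
  P_R1 = I_R1² × R1 = (0.04545)² × 60 = 0.124 W
Part 4:
  Power in each resistor, P = (ΔV)²/R:
    P_R1 = (5 - 2.273)²/60 = 0.124 W
    P_R2 = (2.273 - 0)²/50 = 0.1033 W
  P_total = P_R1 + P_R2 = 0.2273 W

Final answers:
1. V_1 = 2.273 V
2. I_R2 = 0.04545 A
3. P_R1 = 0.124 W
4. P_total = 0.2273 W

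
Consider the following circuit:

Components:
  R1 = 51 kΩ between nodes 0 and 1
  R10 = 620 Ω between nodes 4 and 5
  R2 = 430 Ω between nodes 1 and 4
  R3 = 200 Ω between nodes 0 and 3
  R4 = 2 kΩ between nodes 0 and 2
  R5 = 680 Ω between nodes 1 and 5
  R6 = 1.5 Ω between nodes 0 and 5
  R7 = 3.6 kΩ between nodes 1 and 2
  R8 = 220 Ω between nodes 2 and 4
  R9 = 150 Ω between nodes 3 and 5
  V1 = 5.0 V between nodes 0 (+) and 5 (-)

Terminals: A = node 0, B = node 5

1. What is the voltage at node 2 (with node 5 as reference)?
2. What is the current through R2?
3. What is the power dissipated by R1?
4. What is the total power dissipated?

Nodal analysis, taking node 5 as the 0 V reference.
Source V1 fixes V_0 = 5 V.
KCL at each unknown node (sum of currents leaving = 0; resistances in Ω):
  Node 1: (V_1 - 5)/51000 + (V_1 - V_4)/430 + (V_1 - 0)/680 + (V_1 - V_2)/3600 = 0
  Node 2: (V_2 - 5)/2000 + (V_2 - V_1)/3600 + (V_2 - V_4)/220 = 0
  Node 3: (V_3 - 5)/200 + (V_3 - 0)/150 = 0
  Node 4: (V_4 - V_1)/430 + (V_4 - V_2)/220 + (V_4 - 0)/620 = 0
Collecting terms (coefficients in siemens):
  0.004094·V_1 - 0.0002778·V_2 - 0.002326·V_4 = 0.00009804
  0.005323·V_2 - 0.0002778·V_1 - 0.004545·V_4 = 0.0025
  0.01167·V_3 = 0.025
  0.008484·V_4 - 0.002326·V_1 - 0.004545·V_2 = 0
Solving these 4 simultaneous equations (Gaussian elimination) gives:
  V_1 = 0.5343 V, V_2 = 1.148 V, V_3 = 2.143 V, V_4 = 0.7613 V
Part 1:
  Read off the nodal solution: V_2 = 1.148 V
Part 2:
  I_R2 = (V_1 - V_4)/R2 = (0.5343 - 0.7613)/430 = -0.0005279 A
  Magnitude: I_R2 = 0.0005279 A
Part 3:
  I_R1 = (V_0 - V_1)/R1 = (5 - 0.5343)/51000 = 0.00008756 A
  P_R1 = I_R1² × R1 = (0.00008756)² × 51000 = 0.000391 W
Part 4:
  Power in each resistor, P = (ΔV)²/R:
    P_R1 = (5 - 0.5343)²/51000 = 0.000391 W
    P_R2 = (0.5343 - 0.7613)²/430 = 0.0001198 W
    P_R3 = (5 - 2.143)²/200 = 0.04082 W
    P_R4 = (5 - 1.148)²/2000 = 0.00742 W
    P_R5 = (0.5343 - 0)²/680 = 0.0004199 W
    P_R6 = (5 - 0)²/1.5 = 16.67 W
    P_R7 = (0.5343 - 1.148)²/3600 = 0.0001045 W
    P_R8 = (1.148 - 0.7613)²/220 = 0.0006783 W
    P_R9 = (2.143 - 0)²/150 = 0.03061 W
    P_R10 = (0.7613 - 0)²/620 = 0.0009349 W
  P_total = P_R1 + P_R2 + P_R3 + P_R4 + P_R5 + P_R6 + P_R7 + P_R8 + P_R9 + P_R10 = 16.75 W

Final answers:
1. V_2 = 1.148 V
2. I_R2 = 0.0005279 A
3. P_R1 = 0.000391 W
4. P_total = 16.75 W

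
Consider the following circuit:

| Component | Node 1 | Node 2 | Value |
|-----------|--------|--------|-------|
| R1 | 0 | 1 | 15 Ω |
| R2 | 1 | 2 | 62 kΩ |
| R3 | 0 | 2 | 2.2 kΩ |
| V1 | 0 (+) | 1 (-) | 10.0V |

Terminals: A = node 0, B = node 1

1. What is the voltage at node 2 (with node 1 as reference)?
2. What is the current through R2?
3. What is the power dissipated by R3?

Nodal analysis, taking node 1 as the 0 V reference.
Source V1 fixes V_0 = 10 V.
KCL at each unknown node (sum of currents leaving = 0; resistances in Ω):
  Node 2: (V_2 - 0)/62000 + (V_2 - 10)/2200 = 0
Collecting terms: 0.0004707 × V_2 = 0.004545  =>  V_2 = 9.657 V
Part 1:
  Read off the nodal solution: V_2 = 9.657 V
Part 2:
  I_R2 = (V_1 - V_2)/R2 = (0 - 9.657)/62000 = -0.0001558 A
  Magnitude: I_R2 = 0.0001558 A
Part 3:
  I_R3 = (V_0 - V_2)/R3 = (10 - 9.657)/2200 = 0.0001558 A
  P_R3 = I_R3² × R3 = (0.0001558)² × 2200 = 0.00005338 W

Final answers:
1. V_2 = 9.657 V
2. I_R2 = 0.0001558 A
3. P_R3 = 5.338e-05 W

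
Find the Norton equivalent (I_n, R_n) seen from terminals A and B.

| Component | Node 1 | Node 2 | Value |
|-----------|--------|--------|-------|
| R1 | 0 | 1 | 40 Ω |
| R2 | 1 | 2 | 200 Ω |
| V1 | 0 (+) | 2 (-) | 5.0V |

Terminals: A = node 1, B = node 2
Find the Thévenin equivalent first; then I_n = V_th/R_th and R_n = R_th.
Step 1 — V_th is the open-circuit voltage V_A - V_B (nothing connected across the terminals).
Nodal analysis, taking node 2 as the 0 V reference.
Source V1 fixes V_0 = 5 V.
KCL at each unknown node (sum of currents leaving = 0; resistances in Ω):
  Node 1: (V_1 - 5)/40 + (V_1 - 0)/200 = 0
Collecting terms: 0.03 × V_1 = 0.125  =>  V_1 = 4.167 V
V_th = V_1 - V_2 = 4.167 - 0 = 4.167 V
Step 2 — R_th: zero the source — replace V1 by a short circuit (node 2 merges into node 0) — and find the resistance seen between A (node 1) and B (node 0).
Reduce the network between node 1 (A) and node 0 (B) by series/parallel combination:
  Rp1 = R1 ‖ R2 (parallel, both between nodes 0 and 1) = 1/(1/40 + 1/200) = 33.33 Ω
R_th = 33.33 Ω
I_n = V_th/R_th = 4.167/33.33 = 0.125 A, and R_n = R_th = 33.33 Ω

Final answer: I_n = 0.125 A, R_n = 33.33 Ω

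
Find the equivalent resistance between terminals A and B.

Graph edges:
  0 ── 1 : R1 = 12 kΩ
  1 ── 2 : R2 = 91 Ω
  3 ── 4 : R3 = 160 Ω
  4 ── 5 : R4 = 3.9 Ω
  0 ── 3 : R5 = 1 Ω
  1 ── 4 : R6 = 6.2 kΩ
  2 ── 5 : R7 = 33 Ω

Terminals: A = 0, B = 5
The network is not a plain series/parallel combination. Inject a 1 A test current into terminal A (node 0) and return it from terminal B (node 5); then R_eq = V_A / (1 A).
Nodal analysis, taking node 5 as the 0 V reference.
Current source I_test pushes 1 A into node 0 and draws it out of node 5.
KCL at each unknown node (sum of currents leaving = 0; resistances in Ω):
  Node 0: (V_0 - V_1)/12000 + (V_0 - V_3)/1 - 1 = 0
  Node 1: (V_1 - V_0)/12000 + (V_1 - V_2)/91 + (V_1 - V_4)/6200 = 0
  Node 2: (V_2 - V_1)/91 + (V_2 - 0)/33 = 0
  Node 3: (V_3 - V_0)/1 + (V_3 - V_4)/160 = 0
  Node 4: (V_4 - V_1)/6200 + (V_4 - V_3)/160 + (V_4 - 0)/3.9 = 0
Collecting terms (coefficients in siemens):
  1·V_0 - 0.00008333·V_1 - 1·V_3 = 1
  0.01123·V_1 - 0.00008333·V_0 - 0.01099·V_2 - 0.0001613·V_4 = 0
  0.04129·V_2 - 0.01099·V_1 = 0
  1.006·V_3 - 1·V_0 - 0.00625·V_4 = 0
  0.2628·V_4 - 0.0001613·V_1 - 0.00625·V_3 = 0
Solving these 5 simultaneous equations (Gaussian elimination) gives:
  V_0 = 162.7 V, V_1 = 1.706 V, V_2 = 0.4541 V, V_3 = 161.7 V
  V_4 = 3.846 V
R_eq = V_0 / 1 A = 162.7 Ω

Final answer: 162.7 Ω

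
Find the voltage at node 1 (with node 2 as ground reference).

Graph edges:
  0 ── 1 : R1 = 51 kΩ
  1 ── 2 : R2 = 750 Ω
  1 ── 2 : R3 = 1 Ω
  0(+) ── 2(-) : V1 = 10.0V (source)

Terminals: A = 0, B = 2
Nodal analysis, taking node 2 as the 0 V reference.
Source V1 fixes V_0 = 10 V.
KCL at each unknown node (sum of currents leaving = 0; resistances in Ω):
  Node 1: (V_1 - 10)/51000 + (V_1 - 0)/750 + (V_1 - 0)/1 = 0
Collecting terms: 1.001 × V_1 = 0.0001961  =>  V_1 = 0.0001958 V
The requested potential is V_1 = 0.0001958 V.

Final answer: V_1 = 0.0001958 V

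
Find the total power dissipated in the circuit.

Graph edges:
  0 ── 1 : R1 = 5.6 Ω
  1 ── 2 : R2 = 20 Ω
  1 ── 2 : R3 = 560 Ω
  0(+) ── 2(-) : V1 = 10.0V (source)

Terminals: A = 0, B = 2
Nodal analysis, taking node 2 as the 0 V reference.
Source V1 fixes V_0 = 10 V.
KCL at each unknown node (sum of currents leaving = 0; resistances in Ω):
  Node 1: (V_1 - 10)/5.6 + (V_1 - 0)/20 + (V_1 - 0)/560 = 0
Collecting terms: 0.2304 × V_1 = 1.786  =>  V_1 = 7.752 V
Power in each resistor, P = (ΔV)²/R:
  P_R1 = (10 - 7.752)²/5.6 = 0.9025 W
  P_R2 = (7.752 - 0)²/20 = 3.005 W
  P_R3 = (7.752 - 0)²/560 = 0.1073 W
P_total = P_R1 + P_R2 + P_R3 = 4.014 W

Final answer: 4.014 W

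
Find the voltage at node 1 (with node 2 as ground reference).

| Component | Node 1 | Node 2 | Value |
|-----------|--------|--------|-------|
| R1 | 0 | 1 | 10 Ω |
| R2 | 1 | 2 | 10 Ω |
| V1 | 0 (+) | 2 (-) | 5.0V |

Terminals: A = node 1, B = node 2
Nodal analysis, taking node 2 as the 0 V reference.
Source V1 fixes V_0 = 5 V.
KCL at each unknown node (sum of currents leaving = 0; resistances in Ω):
  Node 1: (V_1 - 5)/10 + (V_1 - 0)/10 = 0
Collecting terms: 0.2 × V_1 = 0.5  =>  V_1 = 2.5 V
The requested potential is V_1 = 2.5 V.

Final answer: V_1 = 2.5 V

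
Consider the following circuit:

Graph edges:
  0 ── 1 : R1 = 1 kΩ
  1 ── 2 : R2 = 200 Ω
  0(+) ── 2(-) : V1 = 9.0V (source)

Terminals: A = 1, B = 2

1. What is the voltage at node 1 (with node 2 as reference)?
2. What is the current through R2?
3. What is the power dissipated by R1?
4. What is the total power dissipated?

Nodal analysis, taking node 2 as the 0 V reference.
Source V1 fixes V_0 = 9 V.
KCL at each unknown node (sum of currents leaving = 0; resistances in Ω):
  Node 1: (V_1 - 9)/1000 + (V_1 - 0)/200 = 0
Collecting terms: 0.006 × V_1 = 0.009  =>  V_1 = 1.5 V
Part 1:
  Read off the nodal solution: V_1 = 1.5 V
Part 2:
  I_R2 = (V_1 - V_2)/R2 = (1.5 - 0)/200 = 0.0075 A
  Magnitude: I_R2 = 0.0075 A
Part 3:
  I_R1 = (V_0 - V_1)/R1 = (9 - 1.5)/1000 = 0.0075 A
  P_R1 = I_R1² × R1 = (0.0075)² × 1000 = 0.05625 W
Part 4:
  Power in each resistor, P = (ΔV)²/R:
    P_R1 = (9 - 1.5)²/1000 = 0.05625 W
    P_R2 = (1.5 - 0)²/200 = 0.01125 W
  P_total = P_R1 + P_R2 = 0.0675 W

Final answers:
1. V_1 = 1.5 V
2. I_R2 = 0.0075 A
3. P_R1 = 0.05625 W
4. P_total = 0.0675 W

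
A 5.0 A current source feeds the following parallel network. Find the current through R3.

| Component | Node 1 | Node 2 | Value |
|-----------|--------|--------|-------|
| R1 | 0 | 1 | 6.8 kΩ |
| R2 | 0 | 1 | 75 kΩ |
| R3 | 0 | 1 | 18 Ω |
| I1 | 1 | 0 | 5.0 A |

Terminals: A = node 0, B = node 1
All resistors sit directly between nodes 0 and 1, so they are in parallel and share one voltage V; the full source current 5 A splits among them.
1/R_par = 1/6800 + 1/75000 + 1/18 = 0.05572 S  =>  R_par = 17.95 Ω
V = I × R_par = 5 × 17.95 = 89.74 V
I_R3 = V/R3 = 89.74/18 = 4.986 A

Final answer: 4.986 A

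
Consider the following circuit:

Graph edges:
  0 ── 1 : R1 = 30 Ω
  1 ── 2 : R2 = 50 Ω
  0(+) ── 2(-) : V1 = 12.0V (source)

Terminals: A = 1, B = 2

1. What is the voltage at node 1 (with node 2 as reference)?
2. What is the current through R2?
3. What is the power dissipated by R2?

Nodal analysis, taking node 2 as the 0 V reference.
Source V1 fixes V_0 = 12 V.
KCL at each unknown node (sum of currents leaving = 0; resistances in Ω):
  Node 1: (V_1 - 12)/30 + (V_1 - 0)/50 = 0
Collecting terms: 0.05333 × V_1 = 0.4  =>  V_1 = 7.5 V
Part 1:
  Read off the nodal solution: V_1 = 7.5 V
Part 2:
  I_R2 = (V_1 - V_2)/R2 = (7.5 - 0)/50 = 0.15 A
  Magnitude: I_R2 = 0.15 A
Part 3:
  I_R2 = (V_1 - V_2)/R2 = (7.5 - 0)/50 = 0.15 A
  P_R2 = I_R2² × R2 = (0.15)² × 50 = 1.125 W

Final answers:
1. V_1 = 7.5 V
2. I_R2 = 0.15 A
3. P_R2 = 1.125 W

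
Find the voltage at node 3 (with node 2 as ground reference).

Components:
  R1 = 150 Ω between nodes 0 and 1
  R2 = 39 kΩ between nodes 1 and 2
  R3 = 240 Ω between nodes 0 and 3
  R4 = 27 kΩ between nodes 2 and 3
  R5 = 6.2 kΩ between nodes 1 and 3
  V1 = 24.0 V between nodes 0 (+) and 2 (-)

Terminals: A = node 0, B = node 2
Nodal analysis, taking node 2 as the 0 V reference.
Source V1 fixes V_0 = 24 V.
KCL at each unknown node (sum of currents leaving = 0; resistances in Ω):
  Node 1: (V_1 - 24)/150 + (V_1 - 0)/39000 + (V_1 - V_3)/6200 = 0
  Node 3: (V_3 - 24)/240 + (V_3 - 0)/27000 + (V_3 - V_1)/6200 = 0
Collecting terms (coefficients in siemens):
  0.006854·V_1 - 0.0001613·V_3 = 0.16
  0.004365·V_3 - 0.0001613·V_1 = 0.1
Determinant D = (0.006854)(0.004365) - (-0.0001613)(-0.0001613) = 0.00002989
V_1 = [(0.16)(0.004365) - (-0.0001613)(0.1)]/D = 23.91 V
V_3 = [(0.006854)(0.1) - (0.16)(-0.0001613)]/D = 23.79 V
The requested potential is V_3 = 23.79 V.

Final answer: V_3 = 23.79 V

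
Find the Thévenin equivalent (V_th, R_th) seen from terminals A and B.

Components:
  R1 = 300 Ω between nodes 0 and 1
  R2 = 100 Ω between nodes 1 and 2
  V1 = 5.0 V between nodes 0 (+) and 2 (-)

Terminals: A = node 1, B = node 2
Step 1 — V_th is the open-circuit voltage V_A - V_B (nothing connected across the terminals).
Nodal analysis, taking node 2 as the 0 V reference.
Source V1 fixes V_0 = 5 V.
KCL at each unknown node (sum of currents leaving = 0; resistances in Ω):
  Node 1: (V_1 - 5)/300 + (V_1 - 0)/100 = 0
Collecting terms: 0.01333 × V_1 = 0.01667  =>  V_1 = 1.25 V
V_th = V_1 - V_2 = 1.25 - 0 = 1.25 V
Step 2 — R_th: zero the source — replace V1 by a short circuit (node 2 merges into node 0) — and find the resistance seen between A (node 1) and B (node 0).
Reduce the network between node 1 (A) and node 0 (B) by series/parallel combination:
  Rp1 = R1 ‖ R2 (parallel, both between nodes 0 and 1) = 1/(1/300 + 1/100) = 75 Ω
R_th = 75 Ω

Final answer: V_th = 1.25 V, R_th = 75 Ω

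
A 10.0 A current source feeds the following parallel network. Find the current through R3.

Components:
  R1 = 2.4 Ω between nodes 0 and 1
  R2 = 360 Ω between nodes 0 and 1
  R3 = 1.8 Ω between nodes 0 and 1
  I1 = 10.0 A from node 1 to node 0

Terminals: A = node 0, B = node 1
All resistors sit directly between nodes 0 and 1, so they are in parallel and share one voltage V; the full source current 10 A splits among them.
1/R_par = 1/2.4 + 1/360 + 1/1.8 = 0.975 S  =>  R_par = 1.026 Ω
V = I × R_par = 10 × 1.026 = 10.26 V
I_R3 = V/R3 = 10.26/1.8 = 5.698 A

Final answer: 5.698 A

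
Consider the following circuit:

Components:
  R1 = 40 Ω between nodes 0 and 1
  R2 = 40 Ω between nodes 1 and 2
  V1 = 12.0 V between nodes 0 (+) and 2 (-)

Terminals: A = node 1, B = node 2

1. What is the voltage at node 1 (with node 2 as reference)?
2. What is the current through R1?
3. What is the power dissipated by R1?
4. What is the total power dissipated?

Nodal analysis, taking node 2 as the 0 V reference.
Source V1 fixes V_0 = 12 V.
KCL at each unknown node (sum of currents leaving = 0; resistances in Ω):
  Node 1: (V_1 - 12)/40 + (V_1 - 0)/40 = 0
Collecting terms: 0.05 × V_1 = 0.3  =>  V_1 = 6 V
Part 1:
  Read off the nodal solution: V_1 = 6 V
Part 2:
  I_R1 = (V_0 - V_1)/R1 = (12 - 6)/40 = 0.15 A
  Magnitude: I_R1 = 0.15 A
Part 3:
  I_R1 = (V_0 - V_1)/R1 = (12 - 6)/40 = 0.15 A
  P_R1 = I_R1² × R1 = (0.15)² × 40 = 0.9 W
Part 4:
  Power in each resistor, P = (ΔV)²/R:
    P_R1 = (12 - 6)²/40 = 0.9 W
    P_R2 = (6 - 0)²/40 = 0.9 W
  P_total = P_R1 + P_R2 = 1.8 W

Final answers:
1. V_1 = 6 V
2. I_R1 = 0.15 A
3. P_R1 = 0.9 W
4. P_total = 1.8 W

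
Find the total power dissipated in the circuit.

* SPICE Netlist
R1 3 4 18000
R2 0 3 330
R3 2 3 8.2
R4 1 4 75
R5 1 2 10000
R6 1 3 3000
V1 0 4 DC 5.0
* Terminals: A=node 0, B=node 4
Nodal analysis, taking node 4 as the 0 V reference.
Source V1 fixes V_0 = 5 V.
KCL at each unknown node (sum of currents leaving = 0; resistances in Ω):
  Node 1: (V_1 - 0)/75 + (V_1 - V_2)/10000 + (V_1 - V_3)/3000 = 0
  Node 2: (V_2 - V_3)/8.2 + (V_2 - V_1)/10000 = 0
  Node 3: (V_3 - 0)/18000 + (V_3 - 5)/330 + (V_3 - V_2)/8.2 + (V_3 - V_1)/3000 = 0
Collecting terms (coefficients in siemens):
  0.01377·V_1 - 0.0001·V_2 - 0.0003333·V_3 = 0
  0.1221·V_2 - 0.0001·V_1 - 0.122·V_3 = 0
  0.1254·V_3 - 0.0003333·V_1 - 0.122·V_2 = 0.01515
Solving these 3 simultaneous equations (Gaussian elimination) gives:
  V_1 = 0.136 V, V_2 = 4.319 V, V_3 = 4.322 V
Power in each resistor, P = (ΔV)²/R:
  P_R1 = (4.322 - 0)²/18000 = 0.001038 W
  P_R2 = (5 - 4.322)²/330 = 0.001392 W
  P_R3 = (4.319 - 4.322)²/8.2 = 0.000001435 W
  P_R4 = (0.136 - 0)²/75 = 0.0002467 W
  P_R5 = (0.136 - 4.319)²/10000 = 0.00175 W
  P_R6 = (0.136 - 4.322)²/3000 = 0.005841 W
P_total = P_R1 + P_R2 + P_R3 + P_R4 + P_R5 + P_R6 = 0.01027 W

Final answer: 0.01027 W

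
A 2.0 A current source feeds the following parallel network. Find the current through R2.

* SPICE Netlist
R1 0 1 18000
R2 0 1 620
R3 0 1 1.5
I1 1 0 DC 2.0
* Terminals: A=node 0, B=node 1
All resistors sit directly between nodes 0 and 1, so they are in parallel and share one voltage V; the full source current 2 A splits among them.
1/R_par = 1/18000 + 1/620 + 1/1.5 = 0.6683 S  =>  R_par = 1.496 Ω
V = I × R_par = 2 × 1.496 = 2.993 V
I_R2 = V/R2 = 2.993/620 = 0.004827 A

Final answer: 0.004827 A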